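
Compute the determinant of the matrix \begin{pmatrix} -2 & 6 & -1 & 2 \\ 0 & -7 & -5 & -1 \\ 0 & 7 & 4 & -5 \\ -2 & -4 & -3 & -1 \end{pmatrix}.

454

Expand along column 1 (it has 2 zeros):
  + (-2) · M_11   where M_11 = det([-7 -5 -1; 7 4 -5; -4 -3 -1]) = 3
  − (-2) · M_41   where M_41 = det([6 -1 2; -7 -5 -1; 7 4 -5]) = 230
det = (+1)·(-2)·(3) + (-1)·(-2)·(230) = 454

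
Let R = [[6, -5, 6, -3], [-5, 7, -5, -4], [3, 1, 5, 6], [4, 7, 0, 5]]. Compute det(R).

2100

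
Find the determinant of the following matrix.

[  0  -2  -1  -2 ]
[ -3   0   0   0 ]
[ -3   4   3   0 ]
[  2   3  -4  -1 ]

156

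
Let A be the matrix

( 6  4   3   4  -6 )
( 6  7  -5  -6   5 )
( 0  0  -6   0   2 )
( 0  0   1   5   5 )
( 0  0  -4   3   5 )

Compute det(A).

A is block upper-triangular with a 2×2 block and a 3×3 block on the diagonal, so its determinant equals the product of the determinants of the diagonal blocks.
det of the 2×2 block = 18
det of the 3×3 block = -14
det = (18)·(-14) = -252

The determinant is -252.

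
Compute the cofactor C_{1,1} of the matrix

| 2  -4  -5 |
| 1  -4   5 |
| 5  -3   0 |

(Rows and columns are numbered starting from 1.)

Delete row 1 and column 1; the remaining 2×2 submatrix is [-4 5; -3 0].
Its determinant is (-4)·0 − 5·(-3) = 15.
The cofactor carries sign (−1)^(1+1) = +1, so C_{1,1} = +(15) = 15.

15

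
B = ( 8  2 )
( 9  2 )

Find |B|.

-2

det(B) = 8·2 − 2·9 = 16 − 18 = -2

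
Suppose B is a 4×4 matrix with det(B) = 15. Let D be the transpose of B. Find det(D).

15

det(Bᵀ) = det(B).
det(D) = (1)·(15) = 15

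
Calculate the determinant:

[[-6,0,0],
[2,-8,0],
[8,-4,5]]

The matrix is lower triangular, so the determinant is the product of the diagonal entries:
det = (-6) · (-8) · (5) = 240

The determinant is 240.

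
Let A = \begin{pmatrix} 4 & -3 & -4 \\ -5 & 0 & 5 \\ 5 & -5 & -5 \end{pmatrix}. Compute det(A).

Expand along column 2:
  − (-3) · |-5 5; 5 -5| = −(-3)·(25 − 25) = 0
  − (-5) · |4 -4; -5 5| = −(-5)·(20 − 20) = 0
Sum: (0) + (0) = 0

The determinant is 0.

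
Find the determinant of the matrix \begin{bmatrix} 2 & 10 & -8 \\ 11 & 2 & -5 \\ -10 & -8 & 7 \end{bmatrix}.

222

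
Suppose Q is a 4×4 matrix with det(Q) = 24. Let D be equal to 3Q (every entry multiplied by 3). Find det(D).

For a 4×4 matrix, det(3Q) = 3^4·det(Q) = 81·det(Q).
det(D) = (81)·(24) = 1944

1944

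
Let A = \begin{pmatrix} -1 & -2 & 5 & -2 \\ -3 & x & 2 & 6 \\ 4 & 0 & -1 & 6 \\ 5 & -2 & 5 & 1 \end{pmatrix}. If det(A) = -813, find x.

Expanding along the row containing x, det(A) is linear in x: det(A) = (111)·x + (186).
Set (111)·x + (186) = -813  ⇒  (111)·x = -999  ⇒  x = -9.

x = -9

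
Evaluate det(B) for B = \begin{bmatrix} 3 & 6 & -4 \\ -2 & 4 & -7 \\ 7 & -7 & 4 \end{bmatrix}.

The determinant is -289.

Expand along column 1:
  + 3 · |4 -7; -7 4| = 3·(16 − 49) = -99
  − (-2) · |6 -4; -7 4| = −(-2)·(24 − 28) = -8
  + 7 · |6 -4; 4 -7| = 7·(-42 − (-16)) = -182
Sum: (-99) + (-8) + (-182) = -289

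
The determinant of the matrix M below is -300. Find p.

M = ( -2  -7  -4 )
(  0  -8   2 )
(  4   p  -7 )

Expanding along the column containing p, det(M) is linear in p: det(M) = (4)·p + (-296).
Set (4)·p + (-296) = -300  ⇒  (4)·p = -4  ⇒  p = -1.

p = -1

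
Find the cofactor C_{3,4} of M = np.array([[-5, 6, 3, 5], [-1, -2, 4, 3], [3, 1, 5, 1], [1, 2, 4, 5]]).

-128

Delete row 3 and column 4; the remaining 3×3 submatrix is [-5 6 3; -1 -2 4; 1 2 4].
Its determinant is 128.
The cofactor carries sign (−1)^(3+4) = −1, so C_{3,4} = −(128) = -128.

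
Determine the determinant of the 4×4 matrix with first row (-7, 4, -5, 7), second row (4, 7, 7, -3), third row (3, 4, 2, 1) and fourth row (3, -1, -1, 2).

The determinant is 100.

Expand along row 1:
  + (-7) · M_11   where M_11 = det([7 7 -3; 4 2 1; -1 -1 2]) = -22
  − (4) · M_12   where M_12 = det([4 7 -3; 3 2 1; 3 -1 2]) = 26
  + (-5) · M_13   where M_13 = det([4 7 -3; 3 4 1; 3 -1 2]) = 60
  − (7) · M_14   where M_14 = det([4 7 7; 3 4 2; 3 -1 -1]) = -50
det = (+1)·(-7)·(-22) + (-1)·(4)·(26) + (+1)·(-5)·(60) + (-1)·(7)·(-50) = 100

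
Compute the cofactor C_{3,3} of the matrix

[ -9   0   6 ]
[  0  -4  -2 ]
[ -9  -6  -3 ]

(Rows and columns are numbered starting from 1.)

The cofactor is 36.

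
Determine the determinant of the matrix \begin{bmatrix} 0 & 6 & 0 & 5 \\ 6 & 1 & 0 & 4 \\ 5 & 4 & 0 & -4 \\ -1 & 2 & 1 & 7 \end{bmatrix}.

Expand along column 3 (it has 3 zeros):
  − (1) · M_43   where M_43 = det([0 6 5; 6 1 4; 5 4 -4]) = 359
det = (-1)·(1)·(359) = -359

The determinant is -359.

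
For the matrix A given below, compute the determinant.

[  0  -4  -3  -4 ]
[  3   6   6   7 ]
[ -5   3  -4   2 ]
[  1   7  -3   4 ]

Expand along row 1 (it has 1 zero):
  − (-4) · M_12   where M_12 = det([3 6 7; -5 -4 2; 1 -3 4]) = 235
  + (-3) · M_13   where M_13 = det([3 6 7; -5 3 2; 1 7 4]) = -140
  − (-4) · M_14   where M_14 = det([3 6 6; -5 3 -4; 1 7 -3]) = -285
det = (-1)·(-4)·(235) + (+1)·(-3)·(-140) + (-1)·(-4)·(-285) = 220

220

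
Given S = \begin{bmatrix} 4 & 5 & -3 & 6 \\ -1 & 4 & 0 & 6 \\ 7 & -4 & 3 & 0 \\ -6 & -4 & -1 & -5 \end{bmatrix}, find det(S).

Expand along row 2 (it has 1 zero):
  − (-1) · M_21   where M_21 = det([5 -3 6; -4 3 0; -4 -1 -5]) = 81
  + (4) · M_22   where M_22 = det([4 -3 6; 7 3 0; -6 -1 -5]) = -99
  + (6) · M_24   where M_24 = det([4 5 -3; 7 -4 3; -6 -4 -1]) = 165
det = (-1)·(-1)·(81) + (+1)·(4)·(-99) + (+1)·(6)·(165) = 675

|S| = 675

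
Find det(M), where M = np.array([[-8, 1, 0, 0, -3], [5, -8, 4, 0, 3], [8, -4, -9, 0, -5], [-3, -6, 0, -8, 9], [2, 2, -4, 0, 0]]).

9056

Expand along column 4 (it has 4 zeros):
  + (-8) · M_44   where M_44 = det([-8 1 0 -3; 5 -8 4 3; 8 -4 -9 -5; 2 2 -4 0]) = -1132
det = (+1)·(-8)·(-1132) = 9056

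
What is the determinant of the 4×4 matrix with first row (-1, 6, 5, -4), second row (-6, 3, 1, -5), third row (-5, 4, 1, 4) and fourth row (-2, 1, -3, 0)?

930

Expand along row 4 (it has 1 zero):
  − (-2) · M_41   where M_41 = det([6 5 -4; 3 1 -5; 4 1 4]) = -102
  + (1) · M_42   where M_42 = det([-1 5 -4; -6 1 -5; -5 1 4]) = 240
  − (-3) · M_43   where M_43 = det([-1 6 -4; -6 3 -5; -5 4 4]) = 298
det = (-1)·(-2)·(-102) + (+1)·(1)·(240) + (-1)·(-3)·(298) = 930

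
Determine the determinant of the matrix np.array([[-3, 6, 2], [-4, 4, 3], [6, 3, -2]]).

Expand along column 1:
  + (-3) · |4 3; 3 -2| = (-3)·(-8 − 9) = 51
  − (-4) · |6 2; 3 -2| = −(-4)·(-12 − 6) = -72
  + 6 · |6 2; 4 3| = 6·(18 − 8) = 60
Sum: (51) + (-72) + (60) = 39

39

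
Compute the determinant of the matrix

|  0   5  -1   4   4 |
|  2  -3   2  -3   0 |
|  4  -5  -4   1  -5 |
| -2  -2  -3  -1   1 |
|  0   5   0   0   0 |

2210

Expand along row 5 (it has 4 zeros):
  − (5) · M_52   where M_52 = det([0 -1 4 4; 2 2 -3 0; 4 -4 1 -5; -2 -3 -1 1]) = -442
det = (-1)·(5)·(-442) = 2210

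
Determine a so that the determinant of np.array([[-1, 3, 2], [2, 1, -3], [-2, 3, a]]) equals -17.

Expanding along the row containing a, det(B) is linear in a: det(B) = (-7)·a + (25).
Set (-7)·a + (25) = -17  ⇒  (-7)·a = -42  ⇒  a = 6.

a = 6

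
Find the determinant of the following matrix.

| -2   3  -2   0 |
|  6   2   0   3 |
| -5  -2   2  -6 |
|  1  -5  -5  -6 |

Expand along row 1 (it has 1 zero):
  + (-2) · M_11   where M_11 = det([2 0 3; -2 2 -6; -5 -5 -6]) = -24
  − (3) · M_12   where M_12 = det([6 0 3; -5 2 -6; 1 -5 -6]) = -183
  + (-2) · M_13   where M_13 = det([6 2 3; -5 -2 -6; 1 -5 -6]) = -99
det = (+1)·(-2)·(-24) + (-1)·(3)·(-183) + (+1)·(-2)·(-99) = 795

795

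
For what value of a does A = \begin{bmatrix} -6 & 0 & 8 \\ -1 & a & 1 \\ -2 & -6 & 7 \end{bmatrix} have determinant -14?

1

Expanding along the column containing a, det(A) is linear in a: det(A) = (-26)·a + (12).
Set (-26)·a + (12) = -14  ⇒  (-26)·a = -26  ⇒  a = 1.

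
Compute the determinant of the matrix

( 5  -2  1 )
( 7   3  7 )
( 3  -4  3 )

The determinant is 148.

Expand along column 1:
  + 5 · |3 7; -4 3| = 5·(9 − (-28)) = 185
  − 7 · |-2 1; -4 3| = −7·(-6 − (-4)) = 14
  + 3 · |-2 1; 3 7| = 3·(-14 − 3) = -51
Sum: (185) + (14) + (-51) = 148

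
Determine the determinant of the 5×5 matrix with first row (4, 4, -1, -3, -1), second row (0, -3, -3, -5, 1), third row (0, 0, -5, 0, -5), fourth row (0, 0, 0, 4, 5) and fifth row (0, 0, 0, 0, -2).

-480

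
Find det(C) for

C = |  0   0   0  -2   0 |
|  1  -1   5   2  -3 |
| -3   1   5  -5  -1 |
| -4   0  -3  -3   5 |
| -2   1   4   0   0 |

Expand along row 1 (it has 4 zeros):
  − (-2) · M_14   where M_14 = det([1 -1 5 -3; -3 1 5 -1; -4 0 -3 5; -2 1 4 0]) = 58
det = (-1)·(-2)·(58) = 116

116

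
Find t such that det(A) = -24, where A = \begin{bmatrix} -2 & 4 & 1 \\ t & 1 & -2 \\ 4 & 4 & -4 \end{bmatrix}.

Expanding along the row containing t, det(A) is linear in t: det(A) = (20)·t + (-44).
Set (20)·t + (-44) = -24  ⇒  (20)·t = 20  ⇒  t = 1.

t = 1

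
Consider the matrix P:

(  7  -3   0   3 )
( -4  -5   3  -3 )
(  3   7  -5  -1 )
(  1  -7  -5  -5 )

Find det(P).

1190

Expand along row 1 (it has 1 zero):
  + (7) · M_11   where M_11 = det([-5 3 -3; 7 -5 -1; -7 -5 -5]) = 236
  − (-3) · M_12   where M_12 = det([-4 3 -3; 3 -5 -1; 1 -5 -5]) = -8
  − (3) · M_14   where M_14 = det([-4 -5 3; 3 7 -5; 1 -7 -5]) = 146
det = (+1)·(7)·(236) + (-1)·(-3)·(-8) + (-1)·(3)·(146) = 1190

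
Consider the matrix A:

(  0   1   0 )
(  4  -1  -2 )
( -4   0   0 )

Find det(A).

8

Expand along row 1:
  − 1 · |4 -2; -4 0| = −1·(0 − 8) = 8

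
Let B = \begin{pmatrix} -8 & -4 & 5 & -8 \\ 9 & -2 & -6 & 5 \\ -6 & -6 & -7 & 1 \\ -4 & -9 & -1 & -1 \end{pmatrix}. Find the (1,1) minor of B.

-211

Delete row 1 and column 1; the remaining 3×3 submatrix is [-2 -6 5; -6 -7 1; -9 -1 -1].
Its determinant is -211.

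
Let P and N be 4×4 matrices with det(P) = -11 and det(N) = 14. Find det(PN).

-154

det(PN) = det(P)·det(N) = (-11)·(14) = -154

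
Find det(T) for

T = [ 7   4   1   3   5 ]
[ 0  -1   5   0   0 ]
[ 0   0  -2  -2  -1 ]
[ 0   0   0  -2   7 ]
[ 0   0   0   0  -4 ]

|T| = 112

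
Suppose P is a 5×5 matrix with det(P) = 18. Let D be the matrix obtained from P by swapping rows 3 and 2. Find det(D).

The determinant is -18.

Swapping two rows multiplies the determinant by −1.
det(D) = (-1)·(18) = -18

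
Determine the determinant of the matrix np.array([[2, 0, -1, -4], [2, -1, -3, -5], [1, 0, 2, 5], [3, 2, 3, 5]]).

-38

Expand along column 2 (it has 2 zeros):
  + (-1) · M_22   where M_22 = det([2 -1 -4; 1 2 5; 3 3 5]) = -8
  + (2) · M_42   where M_42 = det([2 -1 -4; 2 -3 -5; 1 2 5]) = -23
det = (+1)·(-1)·(-8) + (+1)·(2)·(-23) = -38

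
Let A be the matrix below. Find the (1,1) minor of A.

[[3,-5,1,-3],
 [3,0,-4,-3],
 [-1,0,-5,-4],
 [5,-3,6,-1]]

The minor is -3.

Delete row 1 and column 1; the remaining 3×3 submatrix is [0 -4 -3; 0 -5 -4; -3 6 -1].
Its determinant is -3.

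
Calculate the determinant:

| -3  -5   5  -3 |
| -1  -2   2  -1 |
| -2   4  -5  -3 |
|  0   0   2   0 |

2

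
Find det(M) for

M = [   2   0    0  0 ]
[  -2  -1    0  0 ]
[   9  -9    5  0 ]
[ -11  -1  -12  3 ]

M is lower triangular, so det(M) is the product of the diagonal entries:
det = (2) · (-1) · (5) · (3) = -30

-30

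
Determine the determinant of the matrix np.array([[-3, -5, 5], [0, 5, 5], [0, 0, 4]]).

-60

The matrix is upper triangular, so the determinant is the product of the diagonal entries:
det = (-3) · (5) · (4) = -60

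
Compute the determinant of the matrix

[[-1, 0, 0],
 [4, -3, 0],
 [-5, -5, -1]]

-3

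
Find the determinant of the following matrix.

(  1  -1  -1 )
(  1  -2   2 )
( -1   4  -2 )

Expand along row 1:
  + 1 · |-2 2; 4 -2| = 1·(4 − 8) = -4
  − (-1) · |1 2; -1 -2| = −(-1)·(-2 − (-2)) = 0
  + (-1) · |1 -2; -1 4| = (-1)·(4 − 2) = -2
Sum: (-4) + (0) + (-2) = -6

-6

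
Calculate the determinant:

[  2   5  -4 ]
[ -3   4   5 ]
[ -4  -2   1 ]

-145

Expand along row 1:
  + 2 · |4 5; -2 1| = 2·(4 − (-10)) = 28
  − 5 · |-3 5; -4 1| = −5·(-3 − (-20)) = -85
  + (-4) · |-3 4; -4 -2| = (-4)·(6 − (-16)) = -88
Sum: (28) + (-85) + (-88) = -145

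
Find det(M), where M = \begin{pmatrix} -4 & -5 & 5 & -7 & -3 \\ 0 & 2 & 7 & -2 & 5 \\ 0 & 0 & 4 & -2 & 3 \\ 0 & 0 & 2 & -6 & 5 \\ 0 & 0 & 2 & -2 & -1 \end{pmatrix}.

The determinant is -512.

M is block upper-triangular with a 2×2 block and a 3×3 block on the diagonal, so its determinant equals the product of the determinants of the diagonal blocks.
det of the 2×2 block = -8
det of the 3×3 block = 64
det = (-8)·(64) = -512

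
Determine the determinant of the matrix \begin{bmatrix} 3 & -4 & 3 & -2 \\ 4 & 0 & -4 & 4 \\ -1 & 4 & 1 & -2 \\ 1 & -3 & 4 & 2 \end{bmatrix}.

The determinant is 504.

Expand along row 2 (it has 1 zero):
  − (4) · M_21   where M_21 = det([-4 3 -2; 4 1 -2; -3 4 2]) = -84
  − (-4) · M_23   where M_23 = det([3 -4 -2; -1 4 -2; 1 -3 2]) = 8
  + (4) · M_24   where M_24 = det([3 -4 3; -1 4 1; 1 -3 4]) = 34
det = (-1)·(4)·(-84) + (-1)·(-4)·(8) + (+1)·(4)·(34) = 504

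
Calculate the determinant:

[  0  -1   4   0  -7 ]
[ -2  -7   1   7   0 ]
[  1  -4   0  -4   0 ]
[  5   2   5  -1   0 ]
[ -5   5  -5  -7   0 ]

6608

Expand along column 5 (it has 4 zeros):
  + (-7) · M_15   where M_15 = det([-2 -7 1 7; 1 -4 0 -4; 5 2 5 -1; -5 5 -5 -7]) = -944
det = (+1)·(-7)·(-944) = 6608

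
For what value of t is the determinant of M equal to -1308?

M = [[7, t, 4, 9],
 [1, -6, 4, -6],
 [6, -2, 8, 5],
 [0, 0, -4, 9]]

Expanding along the row containing t, det(M) is linear in t: det(M) = (-20)·t + (-1248).
Set (-20)·t + (-1248) = -1308  ⇒  (-20)·t = -60  ⇒  t = 3.

t = 3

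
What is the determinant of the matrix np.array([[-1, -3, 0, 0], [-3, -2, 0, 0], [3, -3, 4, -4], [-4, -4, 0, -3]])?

The determinant is 84.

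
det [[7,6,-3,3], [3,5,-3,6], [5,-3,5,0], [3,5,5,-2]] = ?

Expand along row 3 (it has 1 zero):
  + (5) · M_31   where M_31 = det([6 -3 3; 5 -3 6; 5 5 -2]) = -144
  − (-3) · M_32   where M_32 = det([7 -3 3; 3 -3 6; 3 5 -2]) = -168
  + (5) · M_33   where M_33 = det([7 6 3; 3 5 6; 3 5 -2]) = -136
det = (+1)·(5)·(-144) + (-1)·(-3)·(-168) + (+1)·(5)·(-136) = -1904

The determinant is -1904.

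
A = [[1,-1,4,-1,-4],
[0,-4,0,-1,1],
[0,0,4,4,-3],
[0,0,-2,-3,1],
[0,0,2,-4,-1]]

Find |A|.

A is block upper-triangular with a 2×2 block and a 3×3 block on the diagonal, so its determinant equals the product of the determinants of the diagonal blocks.
det of the 2×2 block = -4
det of the 3×3 block = -14
det = (-4)·(-14) = 56

56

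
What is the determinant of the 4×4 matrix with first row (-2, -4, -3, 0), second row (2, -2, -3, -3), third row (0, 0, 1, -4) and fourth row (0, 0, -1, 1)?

The matrix is block upper-triangular with a 2×2 block and a 2×2 block on the diagonal, so its determinant equals the product of the determinants of the diagonal blocks.
det of the 2×2 block = 12
det of the 2×2 block = -3
det = (12)·(-3) = -36

-36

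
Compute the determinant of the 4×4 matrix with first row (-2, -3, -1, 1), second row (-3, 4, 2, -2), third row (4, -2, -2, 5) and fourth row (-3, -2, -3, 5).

Expand along row 1:
  + (-2) · M_11   where M_11 = det([4 2 -2; -2 -2 5; -2 -3 5]) = 16
  − (-3) · M_12   where M_12 = det([-3 2 -2; 4 -2 5; -3 -3 5]) = -49
  + (-1) · M_13   where M_13 = det([-3 4 -2; 4 -2 5; -3 -2 5]) = -112
  − (1) · M_14   where M_14 = det([-3 4 2; 4 -2 -2; -3 -2 -3]) = 38
det = (+1)·(-2)·(16) + (-1)·(-3)·(-49) + (+1)·(-1)·(-112) + (-1)·(1)·(38) = -105

The determinant is -105.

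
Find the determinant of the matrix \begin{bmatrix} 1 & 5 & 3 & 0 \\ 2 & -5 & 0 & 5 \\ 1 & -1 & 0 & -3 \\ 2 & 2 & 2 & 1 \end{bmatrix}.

Expand along column 3 (it has 2 zeros):
  + (3) · M_13   where M_13 = det([2 -5 5; 1 -1 -3; 2 2 1]) = 65
  − (2) · M_43   where M_43 = det([1 5 0; 2 -5 5; 1 -1 -3]) = 75
det = (+1)·(3)·(65) + (-1)·(2)·(75) = 45

The determinant is 45.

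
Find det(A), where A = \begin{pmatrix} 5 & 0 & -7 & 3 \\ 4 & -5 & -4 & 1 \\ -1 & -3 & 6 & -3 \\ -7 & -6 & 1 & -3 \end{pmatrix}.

156

Expand along row 1 (it has 1 zero):
  + (5) · M_11   where M_11 = det([-5 -4 1; -3 6 -3; -6 1 -3]) = 72
  + (-7) · M_13   where M_13 = det([4 -5 1; -1 -3 -3; -7 -6 -3]) = -141
  − (3) · M_14   where M_14 = det([4 -5 -4; -1 -3 6; -7 -6 1]) = 397
det = (+1)·(5)·(72) + (+1)·(-7)·(-141) + (-1)·(3)·(397) = 156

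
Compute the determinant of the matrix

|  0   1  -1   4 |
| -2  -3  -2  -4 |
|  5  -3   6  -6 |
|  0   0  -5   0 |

260

Expand along row 4 (it has 3 zeros):
  − (-5) · M_43   where M_43 = det([0 1 4; -2 -3 -4; 5 -3 -6]) = 52
det = (-1)·(-5)·(52) = 260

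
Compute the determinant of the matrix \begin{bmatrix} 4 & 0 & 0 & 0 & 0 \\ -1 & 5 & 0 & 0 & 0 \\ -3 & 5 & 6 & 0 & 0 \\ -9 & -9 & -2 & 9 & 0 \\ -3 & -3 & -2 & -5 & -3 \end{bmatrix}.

The matrix is lower triangular, so the determinant is the product of the diagonal entries:
det = (4) · (5) · (6) · (9) · (-3) = -3240

-3240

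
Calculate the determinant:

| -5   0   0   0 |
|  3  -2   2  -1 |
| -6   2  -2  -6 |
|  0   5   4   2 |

Expand along row 1 (it has 3 zeros):
  + (-5) · M_11   where M_11 = det([-2 2 -1; 2 -2 -6; 5 4 2]) = -126
det = (+1)·(-5)·(-126) = 630

630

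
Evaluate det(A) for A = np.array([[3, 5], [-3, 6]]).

det(A) = 3·6 − 5·(-3) = 18 − (-15) = 33

33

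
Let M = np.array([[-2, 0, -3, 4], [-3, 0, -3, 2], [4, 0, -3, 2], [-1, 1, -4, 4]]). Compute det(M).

Expand along column 2 (it has 3 zeros):
  + (1) · M_42   where M_42 = det([-2 -3 4; -3 -3 2; 4 -3 2]) = 42
det = (+1)·(1)·(42) = 42

42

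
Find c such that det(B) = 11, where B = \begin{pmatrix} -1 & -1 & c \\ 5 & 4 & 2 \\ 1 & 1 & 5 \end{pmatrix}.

6

Expanding along the row containing c, det(B) is linear in c: det(B) = (1)·c + (5).
Set (1)·c + (5) = 11  ⇒  (1)·c = 6  ⇒  c = 6.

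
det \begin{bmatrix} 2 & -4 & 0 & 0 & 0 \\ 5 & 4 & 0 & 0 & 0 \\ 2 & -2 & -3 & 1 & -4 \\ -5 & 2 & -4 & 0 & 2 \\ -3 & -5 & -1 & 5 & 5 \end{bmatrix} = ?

The determinant is 3584.

The matrix is block lower-triangular with a 2×2 block and a 3×3 block on the diagonal, so its determinant equals the product of the determinants of the diagonal blocks.
det of the 2×2 block = 28
det of the 3×3 block = 128
det = (28)·(128) = 3584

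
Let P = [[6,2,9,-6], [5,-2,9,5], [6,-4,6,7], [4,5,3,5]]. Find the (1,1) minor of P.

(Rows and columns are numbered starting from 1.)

267

Delete row 1 and column 1; the remaining 3×3 submatrix is [-2 9 5; -4 6 7; 5 3 5].
Its determinant is 267.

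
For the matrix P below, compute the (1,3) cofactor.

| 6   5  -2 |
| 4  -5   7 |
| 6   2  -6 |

38

Delete row 1 and column 3; the remaining 2×2 submatrix is [4 -5; 6 2].
Its determinant is 4·2 − (-5)·6 = 38.
The cofactor carries sign (−1)^(1+3) = +1, so C_{1,3} = +(38) = 38.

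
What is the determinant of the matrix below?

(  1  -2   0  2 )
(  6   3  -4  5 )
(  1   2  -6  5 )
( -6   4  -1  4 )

Expand along row 1 (it has 1 zero):
  + (1) · M_11   where M_11 = det([3 -4 5; 2 -6 5; 4 -1 4]) = 5
  − (-2) · M_12   where M_12 = det([6 -4 5; 1 -6 5; -6 -1 4]) = -163
  − (2) · M_14   where M_14 = det([6 3 -4; 1 2 -6; -6 4 -1]) = 179
det = (+1)·(1)·(5) + (-1)·(-2)·(-163) + (-1)·(2)·(179) = -679

The determinant is -679.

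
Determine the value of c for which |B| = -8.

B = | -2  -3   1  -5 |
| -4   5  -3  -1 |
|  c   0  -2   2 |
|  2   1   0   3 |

-1

Expanding along the row containing c, det(B) is linear in c: det(B) = (-4)·c + (-12).
Set (-4)·c + (-12) = -8  ⇒  (-4)·c = 4  ⇒  c = -1.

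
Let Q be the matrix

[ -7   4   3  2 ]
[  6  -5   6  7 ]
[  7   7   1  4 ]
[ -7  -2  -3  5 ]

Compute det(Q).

Expand along row 1:
  + (-7) · M_11   where M_11 = det([-5 6 7; 7 1 4; -2 -3 5]) = -476
  − (4) · M_12   where M_12 = det([6 6 7; 7 1 4; -7 -3 5]) = -374
  + (3) · M_13   where M_13 = det([6 -5 7; 7 7 4; -7 -2 5]) = 818
  − (2) · M_14   where M_14 = det([6 -5 6; 7 7 1; -7 -2 -3]) = 26
det = (+1)·(-7)·(-476) + (-1)·(4)·(-374) + (+1)·(3)·(818) + (-1)·(2)·(26) = 7230

det(Q) = 7230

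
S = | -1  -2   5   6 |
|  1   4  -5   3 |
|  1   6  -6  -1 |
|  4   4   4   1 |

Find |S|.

Expand along row 1:
  + (-1) · M_11   where M_11 = det([4 -5 3; 6 -6 -1; 4 4 1]) = 186
  − (-2) · M_12   where M_12 = det([1 -5 3; 1 -6 -1; 4 4 1]) = 107
  + (5) · M_13   where M_13 = det([1 4 3; 1 6 -1; 4 4 1]) = -70
  − (6) · M_14   where M_14 = det([1 4 -5; 1 6 -6; 4 4 4]) = 36
det = (+1)·(-1)·(186) + (-1)·(-2)·(107) + (+1)·(5)·(-70) + (-1)·(6)·(36) = -538

-538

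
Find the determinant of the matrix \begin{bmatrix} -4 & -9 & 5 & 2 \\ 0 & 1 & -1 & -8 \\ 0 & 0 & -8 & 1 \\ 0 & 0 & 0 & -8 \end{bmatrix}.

The matrix is upper triangular, so the determinant is the product of the diagonal entries:
det = (-4) · (1) · (-8) · (-8) = -256

The determinant is -256.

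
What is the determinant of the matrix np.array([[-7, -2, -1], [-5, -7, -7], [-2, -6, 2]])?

Expand along row 1:
  + (-7) · |-7 -7; -6 2| = (-7)·(-14 − 42) = 392
  − (-2) · |-5 -7; -2 2| = −(-2)·(-10 − 14) = -48
  + (-1) · |-5 -7; -2 -6| = (-1)·(30 − 14) = -16
Sum: (392) + (-48) + (-16) = 328

328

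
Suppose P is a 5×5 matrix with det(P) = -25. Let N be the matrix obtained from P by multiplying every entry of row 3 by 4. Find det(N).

-100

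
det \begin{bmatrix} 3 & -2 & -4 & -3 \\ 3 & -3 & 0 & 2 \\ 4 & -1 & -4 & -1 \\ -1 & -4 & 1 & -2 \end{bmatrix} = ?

Expand along row 2 (it has 1 zero):
  − (3) · M_21   where M_21 = det([-2 -4 -3; -1 -4 -1; -4 1 -2]) = 25
  + (-3) · M_22   where M_22 = det([3 -4 -3; 4 -4 -1; -1 1 -2]) = -9
  + (2) · M_24   where M_24 = det([3 -2 -4; 4 -1 -4; -1 -4 1]) = 17
det = (-1)·(3)·(25) + (+1)·(-3)·(-9) + (+1)·(2)·(17) = -14

-14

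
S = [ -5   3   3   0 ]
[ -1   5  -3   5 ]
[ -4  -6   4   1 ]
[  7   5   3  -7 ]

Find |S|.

Expand along row 1 (it has 1 zero):
  + (-5) · M_11   where M_11 = det([5 -3 5; -6 4 1; 5 3 -7]) = -234
  − (3) · M_12   where M_12 = det([-1 -3 5; -4 4 1; 7 3 -7]) = -106
  + (3) · M_13   where M_13 = det([-1 5 5; -4 -6 1; 7 5 -7]) = -32
det = (+1)·(-5)·(-234) + (-1)·(3)·(-106) + (+1)·(3)·(-32) = 1392

1392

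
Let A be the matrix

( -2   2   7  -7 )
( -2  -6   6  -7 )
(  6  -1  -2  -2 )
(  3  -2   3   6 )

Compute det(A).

The determinant is 3599.

Expand along row 1:
  + (-2) · M_11   where M_11 = det([-6 6 -7; -1 -2 -2; -2 3 6]) = 145
  − (2) · M_12   where M_12 = det([-2 6 -7; 6 -2 -2; 3 3 6]) = -408
  + (7) · M_13   where M_13 = det([-2 -6 -7; 6 -1 -2; 3 -2 6]) = 335
  − (-7) · M_14   where M_14 = det([-2 -6 6; 6 -1 -2; 3 -2 3]) = 104
det = (+1)·(-2)·(145) + (-1)·(2)·(-408) + (+1)·(7)·(335) + (-1)·(-7)·(104) = 3599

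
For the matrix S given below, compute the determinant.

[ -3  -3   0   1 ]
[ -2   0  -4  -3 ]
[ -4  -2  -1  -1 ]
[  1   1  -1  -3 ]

Expand along row 1 (it has 1 zero):
  + (-3) · M_11   where M_11 = det([0 -4 -3; -2 -1 -1; 1 -1 -3]) = 19
  − (-3) · M_12   where M_12 = det([-2 -4 -3; -4 -1 -1; 1 -1 -3]) = 33
  − (1) · M_14   where M_14 = det([-2 0 -4; -4 -2 -1; 1 1 -1]) = 2
det = (+1)·(-3)·(19) + (-1)·(-3)·(33) + (-1)·(1)·(2) = 40

|S| = 40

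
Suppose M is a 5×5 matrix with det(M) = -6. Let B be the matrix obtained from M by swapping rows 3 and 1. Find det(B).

6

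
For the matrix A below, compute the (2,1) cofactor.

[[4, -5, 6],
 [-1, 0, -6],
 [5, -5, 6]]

Delete row 2 and column 1; the remaining 2×2 submatrix is [-5 6; -5 6].
Its determinant is (-5)·6 − 6·(-5) = 0.
The cofactor carries sign (−1)^(2+1) = −1, so C_{2,1} = −(0) = 0.

The cofactor is 0.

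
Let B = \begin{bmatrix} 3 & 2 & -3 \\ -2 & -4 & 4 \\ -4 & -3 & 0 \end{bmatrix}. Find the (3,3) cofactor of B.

Delete row 3 and column 3; the remaining 2×2 submatrix is [3 2; -2 -4].
Its determinant is 3·(-4) − 2·(-2) = -8.
The cofactor carries sign (−1)^(3+3) = +1, so C_{3,3} = +(-8) = -8.

-8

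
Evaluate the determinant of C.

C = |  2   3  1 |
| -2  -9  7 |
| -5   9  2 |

The determinant is -318.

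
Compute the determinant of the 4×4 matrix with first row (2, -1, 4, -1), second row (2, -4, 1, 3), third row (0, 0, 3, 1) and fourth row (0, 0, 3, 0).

18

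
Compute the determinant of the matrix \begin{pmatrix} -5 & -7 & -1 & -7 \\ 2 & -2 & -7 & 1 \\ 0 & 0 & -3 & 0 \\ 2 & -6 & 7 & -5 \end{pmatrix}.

The determinant is 324.

Expand along row 3 (it has 3 zeros):
  + (-3) · M_33   where M_33 = det([-5 -7 -7; 2 -2 1; 2 -6 -5]) = -108
det = (+1)·(-3)·(-108) = 324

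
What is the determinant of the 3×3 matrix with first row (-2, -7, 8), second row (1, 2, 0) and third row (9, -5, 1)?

-181

Expand along row 2:
  − 1 · |-7 8; -5 1| = −1·(-7 − (-40)) = -33
  + 2 · |-2 8; 9 1| = 2·(-2 − 72) = -148
Sum: (-33) + (-148) = -181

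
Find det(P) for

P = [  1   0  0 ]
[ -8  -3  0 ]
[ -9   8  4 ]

|P| = -12

P is lower triangular, so det(P) is the product of the diagonal entries:
det = (1) · (-3) · (4) = -12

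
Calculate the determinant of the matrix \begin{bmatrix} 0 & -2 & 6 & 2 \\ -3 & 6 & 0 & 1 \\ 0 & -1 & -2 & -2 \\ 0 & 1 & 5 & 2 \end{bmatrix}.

The determinant is -54.

Expand along column 1 (it has 3 zeros):
  − (-3) · M_21   where M_21 = det([-2 6 2; -1 -2 -2; 1 5 2]) = -18
det = (-1)·(-3)·(-18) = -54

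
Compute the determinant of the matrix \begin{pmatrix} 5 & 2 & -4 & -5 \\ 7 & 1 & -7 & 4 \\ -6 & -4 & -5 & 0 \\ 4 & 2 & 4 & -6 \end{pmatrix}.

The determinant is -944.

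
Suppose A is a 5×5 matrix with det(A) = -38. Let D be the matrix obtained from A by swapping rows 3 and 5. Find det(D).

Swapping two rows multiplies the determinant by −1.
det(D) = (-1)·(-38) = 38

|D| = 38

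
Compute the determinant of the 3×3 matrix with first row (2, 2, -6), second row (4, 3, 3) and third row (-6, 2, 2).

Expand along row 1:
  + 2 · |3 3; 2 2| = 2·(6 − 6) = 0
  − 2 · |4 3; -6 2| = −2·(8 − (-18)) = -52
  + (-6) · |4 3; -6 2| = (-6)·(8 − (-18)) = -156
Sum: (0) + (-52) + (-156) = -208

-208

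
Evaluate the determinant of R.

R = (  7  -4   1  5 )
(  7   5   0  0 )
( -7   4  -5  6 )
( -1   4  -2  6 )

Expand along row 2 (it has 2 zeros):
  − (7) · M_21   where M_21 = det([-4 1 5; 4 -5 6; 4 -2 6]) = 132
  + (5) · M_22   where M_22 = det([7 1 5; -7 -5 6; -1 -2 6]) = -45
det = (-1)·(7)·(132) + (+1)·(5)·(-45) = -1149

-1149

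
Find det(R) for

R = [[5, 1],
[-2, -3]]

det(R) = 5·(-3) − 1·(-2) = -15 − (-2) = -13

The determinant is -13.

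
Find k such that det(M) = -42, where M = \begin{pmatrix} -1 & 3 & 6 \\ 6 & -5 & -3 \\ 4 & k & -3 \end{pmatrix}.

-5

Expanding along the row containing k, det(M) is linear in k: det(M) = (33)·k + (123).
Set (33)·k + (123) = -42  ⇒  (33)·k = -165  ⇒  k = -5.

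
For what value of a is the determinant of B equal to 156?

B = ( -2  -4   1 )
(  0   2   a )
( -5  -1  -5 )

7

Expanding along the row containing a, det(B) is linear in a: det(B) = (18)·a + (30).
Set (18)·a + (30) = 156  ⇒  (18)·a = 126  ⇒  a = 7.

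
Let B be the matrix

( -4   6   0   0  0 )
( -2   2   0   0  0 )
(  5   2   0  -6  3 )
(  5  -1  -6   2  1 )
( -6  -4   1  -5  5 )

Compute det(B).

B is block lower-triangular with a 2×2 block and a 3×3 block on the diagonal, so its determinant equals the product of the determinants of the diagonal blocks.
det of the 2×2 block = 4
det of the 3×3 block = -102
det = (4)·(-102) = -408

-408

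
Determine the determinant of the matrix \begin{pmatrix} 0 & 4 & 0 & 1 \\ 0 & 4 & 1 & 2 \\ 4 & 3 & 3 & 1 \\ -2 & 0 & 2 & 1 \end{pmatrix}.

The determinant is -38.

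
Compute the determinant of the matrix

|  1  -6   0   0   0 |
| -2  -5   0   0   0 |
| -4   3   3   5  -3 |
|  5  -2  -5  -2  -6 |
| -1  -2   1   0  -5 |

The determinant is 2227.

The matrix is block lower-triangular with a 2×2 block and a 3×3 block on the diagonal, so its determinant equals the product of the determinants of the diagonal blocks.
det of the 2×2 block = -17
det of the 3×3 block = -131
det = (-17)·(-131) = 2227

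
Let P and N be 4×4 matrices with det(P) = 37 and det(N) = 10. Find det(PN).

det(PN) = det(P)·det(N) = (37)·(10) = 370

370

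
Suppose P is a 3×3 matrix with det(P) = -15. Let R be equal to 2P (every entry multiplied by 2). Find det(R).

det(R) = -120

For a 3×3 matrix, det(2P) = 2^3·det(P) = 8·det(P).
det(R) = (8)·(-15) = -120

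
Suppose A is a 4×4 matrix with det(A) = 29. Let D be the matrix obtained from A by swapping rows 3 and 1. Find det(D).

Swapping two rows multiplies the determinant by −1.
det(D) = (-1)·(29) = -29

The determinant is -29.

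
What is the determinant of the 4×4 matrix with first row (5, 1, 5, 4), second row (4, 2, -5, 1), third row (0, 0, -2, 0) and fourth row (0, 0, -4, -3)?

36

The matrix is block upper-triangular with a 2×2 block and a 2×2 block on the diagonal, so its determinant equals the product of the determinants of the diagonal blocks.
det of the 2×2 block = 6
det of the 2×2 block = 6
det = (6)·(6) = 36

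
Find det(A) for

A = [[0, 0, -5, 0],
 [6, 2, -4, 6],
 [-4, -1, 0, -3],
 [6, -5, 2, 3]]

|A| = -180

Expand along row 1 (it has 3 zeros):
  + (-5) · M_13   where M_13 = det([6 2 6; -4 -1 -3; 6 -5 3]) = 36
det = (+1)·(-5)·(36) = -180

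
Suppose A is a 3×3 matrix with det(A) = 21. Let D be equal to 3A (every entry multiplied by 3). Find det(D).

For a 3×3 matrix, det(3A) = 3^3·det(A) = 27·det(A).
det(D) = (27)·(21) = 567

567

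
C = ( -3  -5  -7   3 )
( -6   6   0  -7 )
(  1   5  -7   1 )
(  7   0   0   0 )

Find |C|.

The determinant is -2842.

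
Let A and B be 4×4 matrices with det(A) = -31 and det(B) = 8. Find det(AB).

-248

det(AB) = det(A)·det(B) = (-31)·(8) = -248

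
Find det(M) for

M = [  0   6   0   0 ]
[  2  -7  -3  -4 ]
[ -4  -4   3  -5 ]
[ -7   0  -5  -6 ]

Expand along row 1 (it has 3 zeros):
  − (6) · M_12   where M_12 = det([2 -3 -4; -4 3 -5; -7 -5 -6]) = -283
det = (-1)·(6)·(-283) = 1698

|M| = 1698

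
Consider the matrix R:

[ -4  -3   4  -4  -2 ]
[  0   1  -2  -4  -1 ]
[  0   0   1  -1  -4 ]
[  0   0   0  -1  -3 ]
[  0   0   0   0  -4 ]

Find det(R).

R is upper triangular, so det(R) is the product of the diagonal entries:
det = (-4) · (1) · (1) · (-1) · (-4) = -16

|R| = -16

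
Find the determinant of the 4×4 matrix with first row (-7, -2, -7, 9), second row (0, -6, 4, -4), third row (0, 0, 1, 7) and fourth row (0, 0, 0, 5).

210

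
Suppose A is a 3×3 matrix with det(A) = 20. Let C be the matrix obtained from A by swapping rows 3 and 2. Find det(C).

det(C) = -20

Swapping two rows multiplies the determinant by −1.
det(C) = (-1)·(20) = -20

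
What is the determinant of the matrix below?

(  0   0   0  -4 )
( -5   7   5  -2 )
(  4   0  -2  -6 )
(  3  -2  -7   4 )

Expand along row 1 (it has 3 zeros):
  − (-4) · M_14   where M_14 = det([-5 7 5; 4 0 -2; 3 -2 -7]) = 134
det = (-1)·(-4)·(134) = 536

536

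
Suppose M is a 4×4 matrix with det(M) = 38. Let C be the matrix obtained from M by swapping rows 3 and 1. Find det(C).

Swapping two rows multiplies the determinant by −1.
det(C) = (-1)·(38) = -38

|C| = -38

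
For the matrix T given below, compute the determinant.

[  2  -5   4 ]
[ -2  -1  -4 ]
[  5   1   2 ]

Expand along column 1:
  + 2 · |-1 -4; 1 2| = 2·(-2 − (-4)) = 4
  − (-2) · |-5 4; 1 2| = −(-2)·(-10 − 4) = -28
  + 5 · |-5 4; -1 -4| = 5·(20 − (-4)) = 120
Sum: (4) + (-28) + (120) = 96

The determinant is 96.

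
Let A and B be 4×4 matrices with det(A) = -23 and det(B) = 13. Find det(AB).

det(AB) = -299

det(AB) = det(A)·det(B) = (-23)·(13) = -299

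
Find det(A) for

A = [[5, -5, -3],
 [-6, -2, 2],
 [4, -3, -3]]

The determinant is 32.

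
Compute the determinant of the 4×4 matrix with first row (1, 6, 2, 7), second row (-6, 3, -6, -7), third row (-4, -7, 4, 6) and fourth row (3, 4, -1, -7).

Expand along row 1:
  + (1) · M_11   where M_11 = det([3 -6 -7; -7 4 6; 4 -1 -7]) = 147
  − (6) · M_12   where M_12 = det([-6 -6 -7; -4 4 6; 3 -1 -7]) = 248
  + (2) · M_13   where M_13 = det([-6 3 -7; -4 -7 6; 3 4 -7]) = -215
  − (7) · M_14   where M_14 = det([-6 3 -6; -4 -7 4; 3 4 -1]) = 48
det = (+1)·(1)·(147) + (-1)·(6)·(248) + (+1)·(2)·(-215) + (-1)·(7)·(48) = -2107

-2107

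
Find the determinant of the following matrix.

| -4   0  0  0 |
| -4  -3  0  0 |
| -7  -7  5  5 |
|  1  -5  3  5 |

The matrix is block lower-triangular with a 2×2 block and a 2×2 block on the diagonal, so its determinant equals the product of the determinants of the diagonal blocks.
det of the 2×2 block = 12
det of the 2×2 block = 10
det = (12)·(10) = 120

The determinant is 120.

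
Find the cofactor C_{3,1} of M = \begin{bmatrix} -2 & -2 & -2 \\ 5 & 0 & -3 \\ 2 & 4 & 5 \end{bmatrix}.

6

Delete row 3 and column 1; the remaining 2×2 submatrix is [-2 -2; 0 -3].
Its determinant is (-2)·(-3) − (-2)·0 = 6.
The cofactor carries sign (−1)^(3+1) = +1, so C_{3,1} = +(6) = 6.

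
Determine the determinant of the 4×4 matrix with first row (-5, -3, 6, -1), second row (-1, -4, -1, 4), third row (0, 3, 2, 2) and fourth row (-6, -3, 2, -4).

540

Expand along row 3 (it has 1 zero):
  − (3) · M_32   where M_32 = det([-5 6 -1; -1 -1 4; -6 2 -4]) = -140
  + (2) · M_33   where M_33 = det([-5 -3 -1; -1 -4 4; -6 -3 -4]) = -35
  − (2) · M_34   where M_34 = det([-5 -3 6; -1 -4 -1; -6 -3 2]) = -95
det = (-1)·(3)·(-140) + (+1)·(2)·(-35) + (-1)·(2)·(-95) = 540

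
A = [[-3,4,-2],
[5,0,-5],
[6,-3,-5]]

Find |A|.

Expand along row 2:
  − 5 · |4 -2; -3 -5| = −5·(-20 − 6) = 130
  − (-5) · |-3 4; 6 -3| = −(-5)·(9 − 24) = -75
Sum: (130) + (-75) = 55

The determinant is 55.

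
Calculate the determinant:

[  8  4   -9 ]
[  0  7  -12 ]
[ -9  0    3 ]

Expand along row 2:
  + 7 · |8 -9; -9 3| = 7·(24 − 81) = -399
  − (-12) · |8 4; -9 0| = −(-12)·(0 − (-36)) = 432
Sum: (-399) + (432) = 33

The determinant is 33.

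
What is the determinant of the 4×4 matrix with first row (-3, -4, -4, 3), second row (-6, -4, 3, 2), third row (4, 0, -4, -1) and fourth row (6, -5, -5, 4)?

Expand along row 3 (it has 1 zero):
  + (4) · M_31   where M_31 = det([-4 -4 3; -4 3 2; -5 -5 4]) = -7
  + (-4) · M_33   where M_33 = det([-3 -4 3; -6 -4 2; 6 -5 4]) = 36
  − (-1) · M_34   where M_34 = det([-3 -4 -4; -6 -4 3; 6 -5 -5]) = -273
det = (+1)·(4)·(-7) + (+1)·(-4)·(36) + (-1)·(-1)·(-273) = -445

-445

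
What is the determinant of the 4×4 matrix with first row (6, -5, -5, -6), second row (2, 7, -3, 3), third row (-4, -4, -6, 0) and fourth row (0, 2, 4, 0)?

The determinant is 576.

Expand along row 4 (it has 2 zeros):
  + (2) · M_42   where M_42 = det([6 -5 -6; 2 -3 3; -4 -6 0]) = 312
  − (4) · M_43   where M_43 = det([6 -5 -6; 2 7 3; -4 -4 0]) = 12
det = (+1)·(2)·(312) + (-1)·(4)·(12) = 576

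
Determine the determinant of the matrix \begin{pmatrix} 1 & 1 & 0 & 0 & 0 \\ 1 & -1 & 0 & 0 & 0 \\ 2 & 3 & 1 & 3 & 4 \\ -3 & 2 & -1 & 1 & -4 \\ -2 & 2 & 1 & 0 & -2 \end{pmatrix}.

The matrix is block lower-triangular with a 2×2 block and a 3×3 block on the diagonal, so its determinant equals the product of the determinants of the diagonal blocks.
det of the 2×2 block = -2
det of the 3×3 block = -24
det = (-2)·(-24) = 48

48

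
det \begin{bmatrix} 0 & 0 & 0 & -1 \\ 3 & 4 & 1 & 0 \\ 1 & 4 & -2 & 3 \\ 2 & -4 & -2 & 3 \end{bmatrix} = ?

-68

Expand along row 1 (it has 3 zeros):
  − (-1) · M_14   where M_14 = det([3 4 1; 1 4 -2; 2 -4 -2]) = -68
det = (-1)·(-1)·(-68) = -68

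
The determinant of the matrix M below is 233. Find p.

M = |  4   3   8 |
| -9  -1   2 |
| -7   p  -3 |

p = -5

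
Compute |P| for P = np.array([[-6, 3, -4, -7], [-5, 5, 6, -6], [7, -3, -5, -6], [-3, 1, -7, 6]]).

Expand along row 1:
  + (-6) · M_11   where M_11 = det([5 6 -6; -3 -5 -6; 1 -7 6]) = -444
  − (3) · M_12   where M_12 = det([-5 6 -6; 7 -5 -6; -3 -7 6]) = 600
  + (-4) · M_13   where M_13 = det([-5 5 -6; 7 -3 -6; -3 1 6]) = -48
  − (-7) · M_14   where M_14 = det([-5 5 6; 7 -3 -5; -3 1 -7]) = 178
det = (+1)·(-6)·(-444) + (-1)·(3)·(600) + (+1)·(-4)·(-48) + (-1)·(-7)·(178) = 2302

2302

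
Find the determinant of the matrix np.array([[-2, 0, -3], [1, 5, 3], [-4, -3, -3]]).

-39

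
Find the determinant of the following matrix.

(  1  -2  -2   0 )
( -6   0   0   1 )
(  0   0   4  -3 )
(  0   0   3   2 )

The matrix is block upper-triangular with a 2×2 block and a 2×2 block on the diagonal, so its determinant equals the product of the determinants of the diagonal blocks.
det of the 2×2 block = -12
det of the 2×2 block = 17
det = (-12)·(17) = -204

-204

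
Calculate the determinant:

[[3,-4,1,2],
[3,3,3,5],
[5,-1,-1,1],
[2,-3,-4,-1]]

Expand along row 1:
  + (3) · M_11   where M_11 = det([3 3 5; -1 -1 1; -3 -4 -1]) = 8
  − (-4) · M_12   where M_12 = det([3 3 5; 5 -1 1; 2 -4 -1]) = -54
  + (1) · M_13   where M_13 = det([3 3 5; 5 -1 1; 2 -3 -1]) = -32
  − (2) · M_14   where M_14 = det([3 3 3; 5 -1 -1; 2 -3 -4]) = 18
det = (+1)·(3)·(8) + (-1)·(-4)·(-54) + (+1)·(1)·(-32) + (-1)·(2)·(18) = -260

The determinant is -260.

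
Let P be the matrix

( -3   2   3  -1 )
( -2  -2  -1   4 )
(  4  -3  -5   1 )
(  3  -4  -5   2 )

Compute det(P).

Expand along row 1:
  + (-3) · M_11   where M_11 = det([-2 -1 4; -3 -5 1; -4 -5 2]) = -12
  − (2) · M_12   where M_12 = det([-2 -1 4; 4 -5 1; 3 -5 2]) = -5
  + (3) · M_13   where M_13 = det([-2 -2 4; 4 -3 1; 3 -4 2]) = -14
  − (-1) · M_14   where M_14 = det([-2 -2 -1; 4 -3 -5; 3 -4 -5]) = 7
det = (+1)·(-3)·(-12) + (-1)·(2)·(-5) + (+1)·(3)·(-14) + (-1)·(-1)·(7) = 11

The determinant is 11.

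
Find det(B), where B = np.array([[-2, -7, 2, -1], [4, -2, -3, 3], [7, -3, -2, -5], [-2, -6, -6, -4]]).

Expand along row 1:
  + (-2) · M_11   where M_11 = det([-2 -3 3; -3 -2 -5; -6 -6 -4]) = 8
  − (-7) · M_12   where M_12 = det([4 -3 3; 7 -2 -5; -2 -6 -4]) = -340
  + (2) · M_13   where M_13 = det([4 -2 3; 7 -3 -5; -2 -6 -4]) = -292
  − (-1) · M_14   where M_14 = det([4 -2 -3; 7 -3 -2; -2 -6 -6]) = 76
det = (+1)·(-2)·(8) + (-1)·(-7)·(-340) + (+1)·(2)·(-292) + (-1)·(-1)·(76) = -2904

-2904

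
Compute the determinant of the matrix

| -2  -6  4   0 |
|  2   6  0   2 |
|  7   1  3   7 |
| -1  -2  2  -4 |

652

Expand along row 1 (it has 1 zero):
  + (-2) · M_11   where M_11 = det([6 0 2; 1 3 7; -2 2 -4]) = -140
  − (-6) · M_12   where M_12 = det([2 0 2; 7 3 7; -1 2 -4]) = -18
  + (4) · M_13   where M_13 = det([2 6 2; 7 1 7; -1 -2 -4]) = 120
det = (+1)·(-2)·(-140) + (-1)·(-6)·(-18) + (+1)·(4)·(120) = 652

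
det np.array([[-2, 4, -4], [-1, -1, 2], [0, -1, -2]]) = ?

Expand along column 1:
  + (-2) · |-1 2; -1 -2| = (-2)·(2 − (-2)) = -8
  − (-1) · |4 -4; -1 -2| = −(-1)·(-8 − 4) = -12
Sum: (-8) + (-12) = -20

-20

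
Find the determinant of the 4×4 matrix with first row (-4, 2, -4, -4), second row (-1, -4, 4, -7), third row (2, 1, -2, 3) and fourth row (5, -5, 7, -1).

62

Expand along row 1:
  + (-4) · M_11   where M_11 = det([-4 4 -7; 1 -2 3; -5 7 -1]) = 41
  − (2) · M_12   where M_12 = det([-1 4 -7; 2 -2 3; 5 7 -1]) = -81
  + (-4) · M_13   where M_13 = det([-1 -4 -7; 2 1 3; 5 -5 -1]) = 23
  − (-4) · M_14   where M_14 = det([-1 -4 4; 2 1 -2; 5 -5 7]) = 39
det = (+1)·(-4)·(41) + (-1)·(2)·(-81) + (+1)·(-4)·(23) + (-1)·(-4)·(39) = 62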